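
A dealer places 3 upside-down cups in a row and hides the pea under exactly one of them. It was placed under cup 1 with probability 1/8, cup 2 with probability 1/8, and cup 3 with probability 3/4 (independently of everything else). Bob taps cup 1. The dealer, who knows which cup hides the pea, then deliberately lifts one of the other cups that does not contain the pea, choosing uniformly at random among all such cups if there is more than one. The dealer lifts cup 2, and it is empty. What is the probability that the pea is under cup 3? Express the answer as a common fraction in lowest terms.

12/13

Consider each possible location of the pea in turn.
If it is under cup 1 (prior 1/8): the dealer has 2 equally likely choices, so probability 1/2; weight (1/8)·(1/2) = 1/16.
If it is under cup 2 (prior 1/8): the dealer opened cup 2, so this case is ruled out; weight (1/8)·0 = 0.
If it is under cup 3 (prior 3/4): the dealer has no choice, probability 1; weight (3/4)·1 = 3/4.
The weights sum to 13/16.
So P(the pea under cup 3 | the dealer opened cup 2) = (3/4) / (13/16) = 12/13.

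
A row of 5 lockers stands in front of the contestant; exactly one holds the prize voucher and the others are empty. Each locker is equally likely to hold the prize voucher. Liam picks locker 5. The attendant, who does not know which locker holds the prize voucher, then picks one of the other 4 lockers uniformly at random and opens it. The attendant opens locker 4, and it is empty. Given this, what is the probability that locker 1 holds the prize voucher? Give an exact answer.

Because the attendant chose which locker to open without knowing where the prize voucher is, the choice is independent of the prize location. Learning that locker 4 does not hold the prize voucher simply rules out that one location and leaves the remaining 4 lockers still equally likely by symmetry.
So P(the prize voucher in locker 1) = 1/4.

1/4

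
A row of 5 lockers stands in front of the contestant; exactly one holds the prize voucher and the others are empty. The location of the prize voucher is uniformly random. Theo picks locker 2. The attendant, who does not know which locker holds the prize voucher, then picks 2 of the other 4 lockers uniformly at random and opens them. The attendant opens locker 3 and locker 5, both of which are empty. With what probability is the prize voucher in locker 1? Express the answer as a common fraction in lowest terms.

Apply Bayes' rule, conditioning on where the prize voucher actually is.
If it is in any of lockers 1, 2, and 4 (prior 1/5 each): the attendant picks exactly this set with probability 1/6 regardless, and none is the prize; weight (1/5)·(1/6) = 1/30 each.
If it is in either of lockers 3 and 5 (prior 1/5 each): that locker was opened and seen not to hold the prize — ruled out; weight (1/5)·0 = 0 each.
The weights sum to 1/10.
So P(the prize voucher in locker 1 | the attendant opened locker 3 and locker 5) = (1/30) / (1/10) = 1/3.

1/3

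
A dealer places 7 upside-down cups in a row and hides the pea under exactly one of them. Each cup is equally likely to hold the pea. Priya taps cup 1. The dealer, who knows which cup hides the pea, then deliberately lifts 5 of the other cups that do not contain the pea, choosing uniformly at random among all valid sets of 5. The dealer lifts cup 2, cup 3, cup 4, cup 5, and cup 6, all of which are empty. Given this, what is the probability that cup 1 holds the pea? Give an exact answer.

Apply Bayes' rule, conditioning on where the pea actually is.
If it is under cup 1 (prior 1/7): the dealer has 6 equally likely choices, so probability 1/6; weight (1/7)·(1/6) = 1/42.
If it is under any of cups 2, 3, 4, 5, and 6 (prior 1/7 each): that cup was opened and seen not to hold the prize — ruled out; weight (1/7)·0 = 0 each.
If it is under cup 7 (prior 1/7): the dealer has no choice, probability 1; weight (1/7)·1 = 1/7.
The weights sum to 1/6.
So P(the pea under cup 1 | the dealer opened cup 2, cup 3, cup 4, cup 5, and cup 6) = (1/42) / (1/6) = 1/7.

1/7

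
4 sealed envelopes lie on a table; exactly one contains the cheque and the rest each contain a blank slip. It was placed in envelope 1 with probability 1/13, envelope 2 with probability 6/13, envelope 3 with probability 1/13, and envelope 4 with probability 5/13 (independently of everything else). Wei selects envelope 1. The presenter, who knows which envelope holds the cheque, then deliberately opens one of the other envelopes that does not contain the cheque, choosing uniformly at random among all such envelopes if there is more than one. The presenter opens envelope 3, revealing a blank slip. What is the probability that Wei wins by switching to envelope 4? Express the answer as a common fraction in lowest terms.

Condition on the true location of the cheque.
If it is in envelope 1 (prior 1/13): the presenter has 3 equally likely choices, so probability 1/3; weight (1/13)·(1/3) = 1/39.
If it is in envelope 2 (prior 6/13): the presenter has 2 equally likely choices, so probability 1/2; weight (6/13)·(1/2) = 3/13.
If it is in envelope 3 (prior 1/13): the presenter opened envelope 3, so this case is ruled out; weight (1/13)·0 = 0.
If it is in envelope 4 (prior 5/13): the presenter has 2 equally likely choices, so probability 1/2; weight (5/13)·(1/2) = 5/26.
The weights sum to 35/78.
So P(the cheque in envelope 4 | the presenter opened envelope 3) = (5/26) / (35/78) = 3/7.

3/7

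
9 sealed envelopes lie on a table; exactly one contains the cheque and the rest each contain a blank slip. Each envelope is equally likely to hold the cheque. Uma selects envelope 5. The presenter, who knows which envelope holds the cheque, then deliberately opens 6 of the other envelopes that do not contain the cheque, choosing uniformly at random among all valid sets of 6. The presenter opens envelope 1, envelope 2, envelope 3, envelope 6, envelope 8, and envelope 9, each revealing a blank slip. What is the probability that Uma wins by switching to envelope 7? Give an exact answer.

4/9

Consider each possible location of the cheque in turn.
If it is in any of envelopes 1, 2, 3, 6, 8, and 9 (prior 1/9 each): that envelope was opened and seen not to hold the prize — ruled out; weight (1/9)·0 = 0 each.
If it is in either of envelopes 4 and 7 (prior 1/9 each): the presenter has 7 equally likely choices, so probability 1/7; weight (1/9)·(1/7) = 1/63 each.
If it is in envelope 5 (prior 1/9): the presenter has 28 equally likely choices, so probability 1/28; weight (1/9)·(1/28) = 1/252.
The weights sum to 1/28.
So P(the cheque in envelope 7 | the presenter opened envelope 1, envelope 2, envelope 3, envelope 6, envelope 8, and envelope 9) = (1/63) / (1/28) = 4/9.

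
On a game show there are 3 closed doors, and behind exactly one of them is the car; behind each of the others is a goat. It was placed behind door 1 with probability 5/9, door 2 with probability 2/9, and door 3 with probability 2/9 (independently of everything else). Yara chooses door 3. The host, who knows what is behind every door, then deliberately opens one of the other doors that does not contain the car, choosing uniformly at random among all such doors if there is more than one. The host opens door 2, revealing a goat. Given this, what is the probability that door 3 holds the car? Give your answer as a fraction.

1/6

Consider each possible location of the car in turn.
If it is behind door 1 (prior 5/9): the host has no choice, probability 1; weight (5/9)·1 = 5/9.
If it is behind door 2 (prior 2/9): the host opened door 2, so this case is ruled out; weight (2/9)·0 = 0.
If it is behind door 3 (prior 2/9): the host has 2 equally likely choices, so probability 1/2; weight (2/9)·(1/2) = 1/9.
The weights sum to 2/3.
So P(the car behind door 3 | the host opened door 2) = (1/9) / (2/3) = 1/6.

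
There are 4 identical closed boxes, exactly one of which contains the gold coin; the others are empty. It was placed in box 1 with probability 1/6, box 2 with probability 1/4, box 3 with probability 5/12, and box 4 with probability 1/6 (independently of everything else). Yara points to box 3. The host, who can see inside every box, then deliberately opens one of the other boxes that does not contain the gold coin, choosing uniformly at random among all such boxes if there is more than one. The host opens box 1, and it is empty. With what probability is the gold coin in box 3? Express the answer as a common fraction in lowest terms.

2/5

Condition on the true location of the gold coin.
If it is in box 1 (prior 1/6): the host opened box 1, so this case is ruled out; weight (1/6)·0 = 0.
If it is in box 2 (prior 1/4): the host has 2 equally likely choices, so probability 1/2; weight (1/4)·(1/2) = 1/8.
If it is in box 3 (prior 5/12): the host has 3 equally likely choices, so probability 1/3; weight (5/12)·(1/3) = 5/36.
If it is in box 4 (prior 1/6): the host has 2 equally likely choices, so probability 1/2; weight (1/6)·(1/2) = 1/12.
The weights sum to 25/72.
So P(the gold coin in box 3 | the host opened box 1) = (5/36) / (25/72) = 2/5.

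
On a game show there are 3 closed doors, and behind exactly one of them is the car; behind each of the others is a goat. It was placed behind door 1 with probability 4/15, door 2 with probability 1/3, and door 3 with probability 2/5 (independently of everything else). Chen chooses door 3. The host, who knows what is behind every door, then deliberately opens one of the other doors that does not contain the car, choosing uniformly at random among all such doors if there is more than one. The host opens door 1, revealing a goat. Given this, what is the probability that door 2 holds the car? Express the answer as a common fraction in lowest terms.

Consider each possible location of the car in turn.
If it is behind door 1 (prior 4/15): the host opened door 1, so this case is ruled out; weight (4/15)·0 = 0.
If it is behind door 2 (prior 1/3): the host has no choice, probability 1; weight (1/3)·1 = 1/3.
If it is behind door 3 (prior 2/5): the host has 2 equally likely choices, so probability 1/2; weight (2/5)·(1/2) = 1/5.
The weights sum to 8/15.
So P(the car behind door 2 | the host opened door 1) = (1/3) / (8/15) = 5/8.

5/8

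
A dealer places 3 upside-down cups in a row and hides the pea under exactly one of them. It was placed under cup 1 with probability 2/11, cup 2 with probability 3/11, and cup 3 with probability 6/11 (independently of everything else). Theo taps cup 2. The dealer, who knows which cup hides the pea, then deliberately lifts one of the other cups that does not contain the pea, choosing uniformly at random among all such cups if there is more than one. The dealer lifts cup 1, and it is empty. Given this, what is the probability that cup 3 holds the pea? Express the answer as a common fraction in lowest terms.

Consider each possible location of the pea in turn.
If it is under cup 1 (prior 2/11): the dealer opened cup 1, so this case is ruled out; weight (2/11)·0 = 0.
If it is under cup 2 (prior 3/11): the dealer has 2 equally likely choices, so probability 1/2; weight (3/11)·(1/2) = 3/22.
If it is under cup 3 (prior 6/11): the dealer has no choice, probability 1; weight (6/11)·1 = 6/11.
The weights sum to 15/22.
So P(the pea under cup 3 | the dealer opened cup 1) = (6/11) / (15/22) = 4/5.

4/5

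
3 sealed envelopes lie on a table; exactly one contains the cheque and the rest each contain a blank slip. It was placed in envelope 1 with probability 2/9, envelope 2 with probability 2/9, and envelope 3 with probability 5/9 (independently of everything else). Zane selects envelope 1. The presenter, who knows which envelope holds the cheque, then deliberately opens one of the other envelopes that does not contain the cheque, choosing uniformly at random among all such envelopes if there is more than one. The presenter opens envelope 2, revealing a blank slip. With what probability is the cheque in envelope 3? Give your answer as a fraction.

5/6

Condition on the true location of the cheque.
If it is in envelope 1 (prior 2/9): the presenter has 2 equally likely choices, so probability 1/2; weight (2/9)·(1/2) = 1/9.
If it is in envelope 2 (prior 2/9): the presenter opened envelope 2, so this case is ruled out; weight (2/9)·0 = 0.
If it is in envelope 3 (prior 5/9): the presenter has no choice, probability 1; weight (5/9)·1 = 5/9.
The weights sum to 2/3.
So P(the cheque in envelope 3 | the presenter opened envelope 2) = (5/9) / (2/3) = 5/6.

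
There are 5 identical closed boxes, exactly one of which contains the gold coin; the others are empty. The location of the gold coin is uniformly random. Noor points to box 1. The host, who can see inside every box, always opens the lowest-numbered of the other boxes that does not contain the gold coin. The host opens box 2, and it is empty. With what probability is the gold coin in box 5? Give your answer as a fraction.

Consider each possible location of the gold coin in turn.
If it is in any of boxes 1, 3, 4, and 5 (prior 1/5 each): box 2 is the lowest-numbered option available, probability 1; weight (1/5)·1 = 1/5 each.
If it is in box 2 (prior 1/5): the host opened box 2, so this case is ruled out; weight (1/5)·0 = 0.
The weights sum to 4/5.
So P(the gold coin in box 5 | the host opened box 2) = (1/5) / (4/5) = 1/4.

1/4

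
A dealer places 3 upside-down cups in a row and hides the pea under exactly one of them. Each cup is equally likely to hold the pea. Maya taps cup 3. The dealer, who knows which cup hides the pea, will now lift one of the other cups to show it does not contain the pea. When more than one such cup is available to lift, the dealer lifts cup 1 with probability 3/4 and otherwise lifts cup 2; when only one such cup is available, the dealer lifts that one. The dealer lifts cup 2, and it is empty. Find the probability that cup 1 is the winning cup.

4/5

Consider each possible location of the pea in turn.
If it is under cup 1 (prior 1/3): only cup 2 is available, probability 1; weight (1/3)·1 = 1/3.
If it is under cup 2 (prior 1/3): the dealer opened cup 2, so this case is ruled out; weight (1/3)·0 = 0.
If it is under cup 3 (prior 1/3): cup 1 is available but not opened, probability 1/4; weight (1/3)·(1/4) = 1/12.
The weights sum to 5/12.
So P(the pea under cup 1 | the dealer opened cup 2) = (1/3) / (5/12) = 4/5.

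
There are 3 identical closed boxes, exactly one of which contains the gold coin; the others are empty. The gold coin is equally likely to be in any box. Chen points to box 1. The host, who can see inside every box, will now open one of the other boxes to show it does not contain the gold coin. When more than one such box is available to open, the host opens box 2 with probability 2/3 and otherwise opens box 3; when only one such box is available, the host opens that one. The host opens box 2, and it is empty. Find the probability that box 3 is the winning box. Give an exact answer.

Condition on the true location of the gold coin.
If it is in box 1 (prior 1/3): box 2 is available, opened with probability 2/3; weight (1/3)·(2/3) = 2/9.
If it is in box 2 (prior 1/3): the host opened box 2, so this case is ruled out; weight (1/3)·0 = 0.
If it is in box 3 (prior 1/3): only box 2 is available, probability 1; weight (1/3)·1 = 1/3.
The weights sum to 5/9.
So P(the gold coin in box 3 | the host opened box 2) = (1/3) / (5/9) = 3/5.

3/5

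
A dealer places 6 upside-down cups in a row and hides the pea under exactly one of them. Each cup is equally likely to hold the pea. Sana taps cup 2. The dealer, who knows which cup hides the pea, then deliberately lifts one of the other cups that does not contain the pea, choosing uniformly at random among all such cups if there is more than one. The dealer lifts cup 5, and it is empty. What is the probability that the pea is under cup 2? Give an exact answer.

1/6

Apply Bayes' rule, conditioning on where the pea actually is.
If it is under any of cups 1, 3, 4, and 6 (prior 1/6 each): the dealer has 4 equally likely choices, so probability 1/4; weight (1/6)·(1/4) = 1/24 each.
If it is under cup 2 (prior 1/6): the dealer has 5 equally likely choices, so probability 1/5; weight (1/6)·(1/5) = 1/30.
If it is under cup 5 (prior 1/6): the dealer opened cup 5, so this case is ruled out; weight (1/6)·0 = 0.
The weights sum to 1/5.
So P(the pea under cup 2 | the dealer opened cup 5) = (1/30) / (1/5) = 1/6.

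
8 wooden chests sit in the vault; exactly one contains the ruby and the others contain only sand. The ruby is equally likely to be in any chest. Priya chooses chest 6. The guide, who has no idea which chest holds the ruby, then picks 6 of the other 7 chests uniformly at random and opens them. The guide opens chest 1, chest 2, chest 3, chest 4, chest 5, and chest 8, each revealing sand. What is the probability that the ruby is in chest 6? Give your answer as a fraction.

1/2

Because the guide chose which chests to open without knowing where the ruby is, the choice is independent of the prize location. Learning that none of the 6 opened chests holds the ruby simply rules out those 6 locations and leaves the remaining 2 chests still equally likely by symmetry.
So P(the ruby in chest 6) = 1/2.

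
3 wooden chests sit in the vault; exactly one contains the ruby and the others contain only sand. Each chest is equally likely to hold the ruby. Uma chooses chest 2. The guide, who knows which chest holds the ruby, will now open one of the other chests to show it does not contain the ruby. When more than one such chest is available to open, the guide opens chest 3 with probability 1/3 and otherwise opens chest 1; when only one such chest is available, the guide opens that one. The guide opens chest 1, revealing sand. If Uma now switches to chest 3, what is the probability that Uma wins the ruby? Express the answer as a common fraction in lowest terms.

3/5

Consider each possible location of the ruby in turn.
If it is in chest 1 (prior 1/3): the guide opened chest 1, so this case is ruled out; weight (1/3)·0 = 0.
If it is in chest 2 (prior 1/3): chest 3 is available but not opened, probability 2/3; weight (1/3)·(2/3) = 2/9.
If it is in chest 3 (prior 1/3): only chest 1 is available, probability 1; weight (1/3)·1 = 1/3.
The weights sum to 5/9.
So P(the ruby in chest 3 | the guide opened chest 1) = (1/3) / (5/9) = 3/5.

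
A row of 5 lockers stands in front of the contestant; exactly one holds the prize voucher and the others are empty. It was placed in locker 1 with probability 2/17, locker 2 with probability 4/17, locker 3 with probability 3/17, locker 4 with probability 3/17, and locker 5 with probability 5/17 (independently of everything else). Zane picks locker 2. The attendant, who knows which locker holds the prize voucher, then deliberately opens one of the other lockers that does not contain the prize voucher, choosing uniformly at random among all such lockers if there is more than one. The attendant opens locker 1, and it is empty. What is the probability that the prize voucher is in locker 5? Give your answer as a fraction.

5/14

Apply Bayes' rule, conditioning on where the prize voucher actually is.
If it is in locker 1 (prior 2/17): the attendant opened locker 1, so this case is ruled out; weight (2/17)·0 = 0.
If it is in locker 2 (prior 4/17): the attendant has 4 equally likely choices, so probability 1/4; weight (4/17)·(1/4) = 1/17.
If it is in either of lockers 3 and 4 (prior 3/17 each): the attendant has 3 equally likely choices, so probability 1/3; weight (3/17)·(1/3) = 1/17 each.
If it is in locker 5 (prior 5/17): the attendant has 3 equally likely choices, so probability 1/3; weight (5/17)·(1/3) = 5/51.
The weights sum to 14/51.
So P(the prize voucher in locker 5 | the attendant opened locker 1) = (5/51) / (14/51) = 5/14.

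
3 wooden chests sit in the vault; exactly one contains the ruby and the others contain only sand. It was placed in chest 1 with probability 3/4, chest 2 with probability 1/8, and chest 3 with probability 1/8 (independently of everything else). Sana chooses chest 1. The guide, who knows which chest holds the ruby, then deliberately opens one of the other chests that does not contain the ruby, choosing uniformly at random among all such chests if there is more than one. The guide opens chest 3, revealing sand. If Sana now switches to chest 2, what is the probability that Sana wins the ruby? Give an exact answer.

1/4

Apply Bayes' rule, conditioning on where the ruby actually is.
If it is in chest 1 (prior 3/4): the guide has 2 equally likely choices, so probability 1/2; weight (3/4)·(1/2) = 3/8.
If it is in chest 2 (prior 1/8): the guide has no choice, probability 1; weight (1/8)·1 = 1/8.
If it is in chest 3 (prior 1/8): the guide opened chest 3, so this case is ruled out; weight (1/8)·0 = 0.
The weights sum to 1/2.
So P(the ruby in chest 2 | the guide opened chest 3) = (1/8) / (1/2) = 1/4.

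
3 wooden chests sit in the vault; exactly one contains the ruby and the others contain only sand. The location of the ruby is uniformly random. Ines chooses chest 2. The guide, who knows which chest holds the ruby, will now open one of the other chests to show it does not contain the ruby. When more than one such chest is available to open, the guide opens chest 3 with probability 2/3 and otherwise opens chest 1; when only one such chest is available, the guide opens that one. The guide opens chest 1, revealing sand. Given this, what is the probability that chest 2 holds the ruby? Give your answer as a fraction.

1/4

Consider each possible location of the ruby in turn.
If it is in chest 1 (prior 1/3): the guide opened chest 1, so this case is ruled out; weight (1/3)·0 = 0.
If it is in chest 2 (prior 1/3): chest 3 is available but not opened, probability 1/3; weight (1/3)·(1/3) = 1/9.
If it is in chest 3 (prior 1/3): only chest 1 is available, probability 1; weight (1/3)·1 = 1/3.
The weights sum to 4/9.
So P(the ruby in chest 2 | the guide opened chest 1) = (1/9) / (4/9) = 1/4.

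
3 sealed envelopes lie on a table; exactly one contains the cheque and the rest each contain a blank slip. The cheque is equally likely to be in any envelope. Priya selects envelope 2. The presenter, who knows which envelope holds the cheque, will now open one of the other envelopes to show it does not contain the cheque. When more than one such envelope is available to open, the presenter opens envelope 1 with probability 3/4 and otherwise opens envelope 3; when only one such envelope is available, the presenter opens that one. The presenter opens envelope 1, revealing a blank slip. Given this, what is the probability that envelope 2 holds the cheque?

Condition on the true location of the cheque.
If it is in envelope 1 (prior 1/3): the presenter opened envelope 1, so this case is ruled out; weight (1/3)·0 = 0.
If it is in envelope 2 (prior 1/3): envelope 1 is available, opened with probability 3/4; weight (1/3)·(3/4) = 1/4.
If it is in envelope 3 (prior 1/3): only envelope 1 is available, probability 1; weight (1/3)·1 = 1/3.
The weights sum to 7/12.
So P(the cheque in envelope 2 | the presenter opened envelope 1) = (1/4) / (7/12) = 3/7.

3/7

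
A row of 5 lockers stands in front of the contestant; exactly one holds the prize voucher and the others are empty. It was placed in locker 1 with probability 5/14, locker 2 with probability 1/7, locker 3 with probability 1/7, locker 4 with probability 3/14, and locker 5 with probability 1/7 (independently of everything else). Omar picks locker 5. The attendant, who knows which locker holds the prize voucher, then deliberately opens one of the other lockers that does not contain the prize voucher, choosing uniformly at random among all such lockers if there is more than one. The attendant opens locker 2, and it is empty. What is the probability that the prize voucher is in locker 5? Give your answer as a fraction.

Apply Bayes' rule, conditioning on where the prize voucher actually is.
If it is in locker 1 (prior 5/14): the attendant has 3 equally likely choices, so probability 1/3; weight (5/14)·(1/3) = 5/42.
If it is in locker 2 (prior 1/7): the attendant opened locker 2, so this case is ruled out; weight (1/7)·0 = 0.
If it is in locker 3 (prior 1/7): the attendant has 3 equally likely choices, so probability 1/3; weight (1/7)·(1/3) = 1/21.
If it is in locker 4 (prior 3/14): the attendant has 3 equally likely choices, so probability 1/3; weight (3/14)·(1/3) = 1/14.
If it is in locker 5 (prior 1/7): the attendant has 4 equally likely choices, so probability 1/4; weight (1/7)·(1/4) = 1/28.
The weights sum to 23/84.
So P(the prize voucher in locker 5 | the attendant opened locker 2) = (1/28) / (23/84) = 3/23.

3/23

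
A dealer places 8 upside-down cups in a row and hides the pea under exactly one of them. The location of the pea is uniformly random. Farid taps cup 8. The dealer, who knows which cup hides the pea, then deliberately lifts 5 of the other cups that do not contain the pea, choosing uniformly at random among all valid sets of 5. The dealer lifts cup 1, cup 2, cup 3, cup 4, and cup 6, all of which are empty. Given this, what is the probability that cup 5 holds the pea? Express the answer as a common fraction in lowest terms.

Consider each possible location of the pea in turn.
If it is under any of cups 1, 2, 3, 4, and 6 (prior 1/8 each): that cup was opened and seen not to hold the prize — ruled out; weight (1/8)·0 = 0 each.
If it is under either of cups 5 and 7 (prior 1/8 each): the dealer has 6 equally likely choices, so probability 1/6; weight (1/8)·(1/6) = 1/48 each.
If it is under cup 8 (prior 1/8): the dealer has 21 equally likely choices, so probability 1/21; weight (1/8)·(1/21) = 1/168.
The weights sum to 1/21.
So P(the pea under cup 5 | the dealer opened cup 1, cup 2, cup 3, cup 4, and cup 6) = (1/48) / (1/21) = 7/16.

7/16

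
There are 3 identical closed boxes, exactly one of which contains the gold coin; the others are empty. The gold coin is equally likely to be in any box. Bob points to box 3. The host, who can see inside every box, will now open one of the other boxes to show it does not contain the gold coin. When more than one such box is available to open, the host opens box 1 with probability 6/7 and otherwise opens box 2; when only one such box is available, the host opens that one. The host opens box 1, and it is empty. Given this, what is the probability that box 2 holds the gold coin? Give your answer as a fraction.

Apply Bayes' rule, conditioning on where the gold coin actually is.
If it is in box 1 (prior 1/3): the host opened box 1, so this case is ruled out; weight (1/3)·0 = 0.
If it is in box 2 (prior 1/3): only box 1 is available, probability 1; weight (1/3)·1 = 1/3.
If it is in box 3 (prior 1/3): box 1 is available, opened with probability 6/7; weight (1/3)·(6/7) = 2/7.
The weights sum to 13/21.
So P(the gold coin in box 2 | the host opened box 1) = (1/3) / (13/21) = 7/13.

7/13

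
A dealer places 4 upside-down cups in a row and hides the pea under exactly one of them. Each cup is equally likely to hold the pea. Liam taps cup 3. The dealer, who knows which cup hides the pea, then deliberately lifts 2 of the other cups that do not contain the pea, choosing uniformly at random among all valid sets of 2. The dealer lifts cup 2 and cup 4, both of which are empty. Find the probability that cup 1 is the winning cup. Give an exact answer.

3/4

Condition on the true location of the pea.
If it is under cup 1 (prior 1/4): the dealer has no choice, probability 1; weight (1/4)·1 = 1/4.
If it is under either of cups 2 and 4 (prior 1/4 each): that cup was opened and seen not to hold the prize — ruled out; weight (1/4)·0 = 0 each.
If it is under cup 3 (prior 1/4): the dealer has 3 equally likely choices, so probability 1/3; weight (1/4)·(1/3) = 1/12.
The weights sum to 1/3.
So P(the pea under cup 1 | the dealer opened cup 2 and cup 4) = (1/4) / (1/3) = 3/4.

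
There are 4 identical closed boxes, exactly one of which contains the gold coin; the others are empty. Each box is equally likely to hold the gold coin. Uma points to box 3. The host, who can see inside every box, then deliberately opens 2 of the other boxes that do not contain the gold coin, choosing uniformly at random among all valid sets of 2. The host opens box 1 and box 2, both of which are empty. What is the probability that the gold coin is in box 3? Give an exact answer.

1/4

Condition on the true location of the gold coin.
If it is in either of boxes 1 and 2 (prior 1/4 each): that box was opened and seen not to hold the prize — ruled out; weight (1/4)·0 = 0 each.
If it is in box 3 (prior 1/4): the host has 3 equally likely choices, so probability 1/3; weight (1/4)·(1/3) = 1/12.
If it is in box 4 (prior 1/4): the host has no choice, probability 1; weight (1/4)·1 = 1/4.
The weights sum to 1/3.
So P(the gold coin in box 3 | the host opened box 1 and box 2) = (1/12) / (1/3) = 1/4.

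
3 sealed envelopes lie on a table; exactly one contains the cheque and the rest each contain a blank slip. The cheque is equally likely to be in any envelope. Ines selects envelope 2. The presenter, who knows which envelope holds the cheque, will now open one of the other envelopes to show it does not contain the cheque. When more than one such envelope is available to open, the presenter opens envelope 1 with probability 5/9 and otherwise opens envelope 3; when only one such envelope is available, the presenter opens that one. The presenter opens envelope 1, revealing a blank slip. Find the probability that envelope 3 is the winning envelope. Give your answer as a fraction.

Apply Bayes' rule, conditioning on where the cheque actually is.
If it is in envelope 1 (prior 1/3): the presenter opened envelope 1, so this case is ruled out; weight (1/3)·0 = 0.
If it is in envelope 2 (prior 1/3): envelope 1 is available, opened with probability 5/9; weight (1/3)·(5/9) = 5/27.
If it is in envelope 3 (prior 1/3): only envelope 1 is available, probability 1; weight (1/3)·1 = 1/3.
The weights sum to 14/27.
So P(the cheque in envelope 3 | the presenter opened envelope 1) = (1/3) / (14/27) = 9/14.

9/14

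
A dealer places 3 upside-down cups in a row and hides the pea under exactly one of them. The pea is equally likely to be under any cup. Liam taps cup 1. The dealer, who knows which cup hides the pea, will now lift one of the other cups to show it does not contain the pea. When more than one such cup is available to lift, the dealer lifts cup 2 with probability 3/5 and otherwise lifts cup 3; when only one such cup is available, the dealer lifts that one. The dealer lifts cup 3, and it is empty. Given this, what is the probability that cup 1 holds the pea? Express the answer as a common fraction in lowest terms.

Condition on the true location of the pea.
If it is under cup 1 (prior 1/3): cup 2 is available but not opened, probability 2/5; weight (1/3)·(2/5) = 2/15.
If it is under cup 2 (prior 1/3): only cup 3 is available, probability 1; weight (1/3)·1 = 1/3.
If it is under cup 3 (prior 1/3): the dealer opened cup 3, so this case is ruled out; weight (1/3)·0 = 0.
The weights sum to 7/15.
So P(the pea under cup 1 | the dealer opened cup 3) = (2/15) / (7/15) = 2/7.

2/7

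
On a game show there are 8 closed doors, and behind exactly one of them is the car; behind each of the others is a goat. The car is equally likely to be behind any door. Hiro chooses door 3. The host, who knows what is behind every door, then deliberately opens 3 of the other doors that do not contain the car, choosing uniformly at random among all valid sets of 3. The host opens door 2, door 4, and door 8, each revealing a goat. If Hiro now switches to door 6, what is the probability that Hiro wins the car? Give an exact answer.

Condition on the true location of the car.
If it is behind any of doors 1, 5, 6, and 7 (prior 1/8 each): the host has 20 equally likely choices, so probability 1/20; weight (1/8)·(1/20) = 1/160 each.
If it is behind any of doors 2, 4, and 8 (prior 1/8 each): that door was opened and seen not to hold the prize — ruled out; weight (1/8)·0 = 0 each.
If it is behind door 3 (prior 1/8): the host has 35 equally likely choices, so probability 1/35; weight (1/8)·(1/35) = 1/280.
The weights sum to 1/35.
So P(the car behind door 6 | the host opened door 2, door 4, and door 8) = (1/160) / (1/35) = 7/32.

7/32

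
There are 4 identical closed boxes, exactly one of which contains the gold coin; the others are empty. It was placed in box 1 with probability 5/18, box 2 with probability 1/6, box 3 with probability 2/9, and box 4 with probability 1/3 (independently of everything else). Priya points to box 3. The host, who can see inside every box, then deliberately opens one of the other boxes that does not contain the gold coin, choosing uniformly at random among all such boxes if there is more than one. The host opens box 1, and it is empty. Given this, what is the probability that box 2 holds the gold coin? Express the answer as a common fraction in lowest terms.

9/35

Consider each possible location of the gold coin in turn.
If it is in box 1 (prior 5/18): the host opened box 1, so this case is ruled out; weight (5/18)·0 = 0.
If it is in box 2 (prior 1/6): the host has 2 equally likely choices, so probability 1/2; weight (1/6)·(1/2) = 1/12.
If it is in box 3 (prior 2/9): the host has 3 equally likely choices, so probability 1/3; weight (2/9)·(1/3) = 2/27.
If it is in box 4 (prior 1/3): the host has 2 equally likely choices, so probability 1/2; weight (1/3)·(1/2) = 1/6.
The weights sum to 35/108.
So P(the gold coin in box 2 | the host opened box 1) = (1/12) / (35/108) = 9/35.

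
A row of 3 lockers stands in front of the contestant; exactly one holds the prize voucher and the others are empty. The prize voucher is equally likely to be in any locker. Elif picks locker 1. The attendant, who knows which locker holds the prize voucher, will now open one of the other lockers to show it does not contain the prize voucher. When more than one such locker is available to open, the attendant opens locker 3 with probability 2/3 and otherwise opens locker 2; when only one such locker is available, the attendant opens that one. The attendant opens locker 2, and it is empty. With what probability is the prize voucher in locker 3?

Apply Bayes' rule, conditioning on where the prize voucher actually is.
If it is in locker 1 (prior 1/3): locker 3 is available but not opened, probability 1/3; weight (1/3)·(1/3) = 1/9.
If it is in locker 2 (prior 1/3): the attendant opened locker 2, so this case is ruled out; weight (1/3)·0 = 0.
If it is in locker 3 (prior 1/3): only locker 2 is available, probability 1; weight (1/3)·1 = 1/3.
The weights sum to 4/9.
So P(the prize voucher in locker 3 | the attendant opened locker 2) = (1/3) / (4/9) = 3/4.

3/4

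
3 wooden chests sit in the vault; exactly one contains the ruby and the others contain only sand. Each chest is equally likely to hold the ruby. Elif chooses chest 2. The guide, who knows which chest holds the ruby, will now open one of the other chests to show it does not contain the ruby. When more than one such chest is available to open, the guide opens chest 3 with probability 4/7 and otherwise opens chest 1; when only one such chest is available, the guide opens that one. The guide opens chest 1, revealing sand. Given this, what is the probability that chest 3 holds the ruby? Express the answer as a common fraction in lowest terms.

Condition on the true location of the ruby.
If it is in chest 1 (prior 1/3): the guide opened chest 1, so this case is ruled out; weight (1/3)·0 = 0.
If it is in chest 2 (prior 1/3): chest 3 is available but not opened, probability 3/7; weight (1/3)·(3/7) = 1/7.
If it is in chest 3 (prior 1/3): only chest 1 is available, probability 1; weight (1/3)·1 = 1/3.
The weights sum to 10/21.
So P(the ruby in chest 3 | the guide opened chest 1) = (1/3) / (10/21) = 7/10.

7/10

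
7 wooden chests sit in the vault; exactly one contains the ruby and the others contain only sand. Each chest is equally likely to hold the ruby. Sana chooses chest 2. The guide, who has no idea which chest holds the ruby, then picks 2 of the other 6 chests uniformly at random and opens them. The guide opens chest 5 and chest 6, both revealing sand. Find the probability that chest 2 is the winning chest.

1/5

Condition on the true location of the ruby.
If it is in any of chests 1, 2, 3, 4, and 7 (prior 1/7 each): the guide picks exactly this set with probability 1/15 regardless, and none is the prize; weight (1/7)·(1/15) = 1/105 each.
If it is in either of chests 5 and 6 (prior 1/7 each): that chest was opened and seen not to hold the prize — ruled out; weight (1/7)·0 = 0 each.
The weights sum to 1/21.
So P(the ruby in chest 2 | the guide opened chest 5 and chest 6) = (1/105) / (1/21) = 1/5.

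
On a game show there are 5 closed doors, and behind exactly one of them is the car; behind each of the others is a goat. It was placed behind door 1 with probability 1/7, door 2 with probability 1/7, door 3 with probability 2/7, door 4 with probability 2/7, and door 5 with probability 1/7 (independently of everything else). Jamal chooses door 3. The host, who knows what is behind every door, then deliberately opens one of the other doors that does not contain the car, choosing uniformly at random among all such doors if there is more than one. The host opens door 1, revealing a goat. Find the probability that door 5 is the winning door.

Apply Bayes' rule, conditioning on where the car actually is.
If it is behind door 1 (prior 1/7): the host opened door 1, so this case is ruled out; weight (1/7)·0 = 0.
If it is behind either of doors 2 and 5 (prior 1/7 each): the host has 3 equally likely choices, so probability 1/3; weight (1/7)·(1/3) = 1/21 each.
If it is behind door 3 (prior 2/7): the host has 4 equally likely choices, so probability 1/4; weight (2/7)·(1/4) = 1/14.
If it is behind door 4 (prior 2/7): the host has 3 equally likely choices, so probability 1/3; weight (2/7)·(1/3) = 2/21.
The weights sum to 11/42.
So P(the car behind door 5 | the host opened door 1) = (1/21) / (11/42) = 2/11.

2/11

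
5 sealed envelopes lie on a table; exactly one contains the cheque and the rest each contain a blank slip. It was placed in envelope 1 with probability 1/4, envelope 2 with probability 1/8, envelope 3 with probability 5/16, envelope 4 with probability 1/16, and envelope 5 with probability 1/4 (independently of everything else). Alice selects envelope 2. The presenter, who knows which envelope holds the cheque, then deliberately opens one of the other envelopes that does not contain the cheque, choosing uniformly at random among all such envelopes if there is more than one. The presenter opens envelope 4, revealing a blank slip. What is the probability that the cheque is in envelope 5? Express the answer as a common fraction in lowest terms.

Consider each possible location of the cheque in turn.
If it is in either of envelopes 1 and 5 (prior 1/4 each): the presenter has 3 equally likely choices, so probability 1/3; weight (1/4)·(1/3) = 1/12 each.
If it is in envelope 2 (prior 1/8): the presenter has 4 equally likely choices, so probability 1/4; weight (1/8)·(1/4) = 1/32.
If it is in envelope 3 (prior 5/16): the presenter has 3 equally likely choices, so probability 1/3; weight (5/16)·(1/3) = 5/48.
If it is in envelope 4 (prior 1/16): the presenter opened envelope 4, so this case is ruled out; weight (1/16)·0 = 0.
The weights sum to 29/96.
So P(the cheque in envelope 5 | the presenter opened envelope 4) = (1/12) / (29/96) = 8/29.

8/29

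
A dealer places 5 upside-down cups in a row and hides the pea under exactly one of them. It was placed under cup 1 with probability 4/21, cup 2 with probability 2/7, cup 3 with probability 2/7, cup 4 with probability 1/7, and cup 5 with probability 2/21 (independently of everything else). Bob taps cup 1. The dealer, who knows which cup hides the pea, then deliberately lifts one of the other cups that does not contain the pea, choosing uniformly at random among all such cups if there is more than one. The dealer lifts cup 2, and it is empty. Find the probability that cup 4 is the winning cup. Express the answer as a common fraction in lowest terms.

Consider each possible location of the pea in turn.
If it is under cup 1 (prior 4/21): the dealer has 4 equally likely choices, so probability 1/4; weight (4/21)·(1/4) = 1/21.
If it is under cup 2 (prior 2/7): the dealer opened cup 2, so this case is ruled out; weight (2/7)·0 = 0.
If it is under cup 3 (prior 2/7): the dealer has 3 equally likely choices, so probability 1/3; weight (2/7)·(1/3) = 2/21.
If it is under cup 4 (prior 1/7): the dealer has 3 equally likely choices, so probability 1/3; weight (1/7)·(1/3) = 1/21.
If it is under cup 5 (prior 2/21): the dealer has 3 equally likely choices, so probability 1/3; weight (2/21)·(1/3) = 2/63.
The weights sum to 2/9.
So P(the pea under cup 4 | the dealer opened cup 2) = (1/21) / (2/9) = 3/14.

3/14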